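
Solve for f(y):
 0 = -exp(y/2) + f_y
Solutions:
 f(y) = C1 + 2*exp(y/2)


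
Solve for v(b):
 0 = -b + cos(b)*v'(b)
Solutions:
 v(b) = C1 + Integral(b/cos(b), b)


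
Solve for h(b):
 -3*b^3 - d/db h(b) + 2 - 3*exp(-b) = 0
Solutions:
 h(b) = C1 - 3*b^4/4 + 2*b + 3*exp(-b)


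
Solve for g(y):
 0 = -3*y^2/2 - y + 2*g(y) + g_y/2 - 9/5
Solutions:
 g(y) = C1*exp(-4*y) + 3*y^2/4 + y/8 + 139/160


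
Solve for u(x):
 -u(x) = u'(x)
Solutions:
 u(x) = C1*exp(-x)


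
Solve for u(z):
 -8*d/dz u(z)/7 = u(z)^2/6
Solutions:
 u(z) = 48/(C1 + 7*z)


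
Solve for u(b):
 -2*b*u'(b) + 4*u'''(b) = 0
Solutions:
 u(b) = C1 + Integral(C2*airyai(2^(2/3)*b/2) + C3*airybi(2^(2/3)*b/2), b)


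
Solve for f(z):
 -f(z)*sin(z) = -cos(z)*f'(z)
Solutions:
 f(z) = C1/cos(z)


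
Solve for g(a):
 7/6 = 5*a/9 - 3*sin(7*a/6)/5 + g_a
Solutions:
 g(a) = C1 - 5*a^2/18 + 7*a/6 - 18*cos(7*a/6)/35


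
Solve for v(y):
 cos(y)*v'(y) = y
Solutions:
 v(y) = C1 + Integral(y/cos(y), y)


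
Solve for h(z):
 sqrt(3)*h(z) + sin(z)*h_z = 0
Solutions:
 h(z) = C1*(cos(z) + 1)^(sqrt(3)/2)/(cos(z) - 1)^(sqrt(3)/2)


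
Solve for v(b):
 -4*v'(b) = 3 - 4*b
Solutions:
 v(b) = C1 + b^2/2 - 3*b/4


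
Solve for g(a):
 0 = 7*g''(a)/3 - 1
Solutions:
 g(a) = C1 + C2*a + 3*a^2/14


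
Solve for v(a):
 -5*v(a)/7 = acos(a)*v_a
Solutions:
 v(a) = C1*exp(-5*Integral(1/acos(a), a)/7)


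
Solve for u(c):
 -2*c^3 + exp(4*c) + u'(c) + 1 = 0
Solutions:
 u(c) = C1 + c^4/2 - c - exp(4*c)/4


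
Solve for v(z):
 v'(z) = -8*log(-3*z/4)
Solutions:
 v(z) = C1 - 8*z*log(-z) + 8*z*(-log(3) + 1 + 2*log(2))


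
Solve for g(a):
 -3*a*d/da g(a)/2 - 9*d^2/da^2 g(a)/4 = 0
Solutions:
 g(a) = C1 + C2*erf(sqrt(3)*a/3)


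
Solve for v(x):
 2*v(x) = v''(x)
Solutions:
 v(x) = C1*exp(-sqrt(2)*x) + C2*exp(sqrt(2)*x)


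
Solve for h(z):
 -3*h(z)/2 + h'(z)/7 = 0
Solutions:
 h(z) = C1*exp(21*z/2)


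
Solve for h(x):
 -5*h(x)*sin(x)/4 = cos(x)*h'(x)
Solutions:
 h(x) = C1*cos(x)^(5/4)


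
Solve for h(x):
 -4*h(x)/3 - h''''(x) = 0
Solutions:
 h(x) = (C1*sin(3^(3/4)*x/3) + C2*cos(3^(3/4)*x/3))*exp(-3^(3/4)*x/3) + (C3*sin(3^(3/4)*x/3) + C4*cos(3^(3/4)*x/3))*exp(3^(3/4)*x/3)


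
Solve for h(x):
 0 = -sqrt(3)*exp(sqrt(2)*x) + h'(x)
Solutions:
 h(x) = C1 + sqrt(6)*exp(sqrt(2)*x)/2


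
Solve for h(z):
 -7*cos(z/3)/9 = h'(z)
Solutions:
 h(z) = C1 - 7*sin(z/3)/3


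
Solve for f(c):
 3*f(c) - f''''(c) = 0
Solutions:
 f(c) = C1*exp(-3^(1/4)*c) + C2*exp(3^(1/4)*c) + C3*sin(3^(1/4)*c) + C4*cos(3^(1/4)*c)


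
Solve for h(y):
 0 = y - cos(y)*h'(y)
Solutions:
 h(y) = C1 + Integral(y/cos(y), y)


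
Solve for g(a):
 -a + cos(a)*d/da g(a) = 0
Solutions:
 g(a) = C1 + Integral(a/cos(a), a)


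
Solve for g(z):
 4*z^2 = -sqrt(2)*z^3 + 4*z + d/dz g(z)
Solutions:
 g(z) = C1 + sqrt(2)*z^4/4 + 4*z^3/3 - 2*z^2


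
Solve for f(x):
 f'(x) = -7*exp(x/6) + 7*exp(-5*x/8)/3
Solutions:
 f(x) = C1 - 42*exp(x/6) - 56*exp(-5*x/8)/15


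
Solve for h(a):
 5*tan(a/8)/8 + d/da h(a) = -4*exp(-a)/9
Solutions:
 h(a) = C1 - 5*log(tan(a/8)^2 + 1)/2 + 4*exp(-a)/9


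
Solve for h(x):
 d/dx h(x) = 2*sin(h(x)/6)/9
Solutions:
 -2*x/9 + 3*log(cos(h(x)/6) - 1) - 3*log(cos(h(x)/6) + 1) = C1


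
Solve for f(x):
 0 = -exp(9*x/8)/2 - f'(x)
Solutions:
 f(x) = C1 - 4*exp(9*x/8)/9


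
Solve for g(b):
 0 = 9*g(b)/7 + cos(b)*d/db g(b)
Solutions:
 g(b) = C1*(sin(b) - 1)^(9/14)/(sin(b) + 1)^(9/14)


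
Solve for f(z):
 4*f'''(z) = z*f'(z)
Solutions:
 f(z) = C1 + Integral(C2*airyai(2^(1/3)*z/2) + C3*airybi(2^(1/3)*z/2), z)


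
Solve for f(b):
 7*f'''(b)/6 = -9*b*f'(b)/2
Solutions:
 f(b) = C1 + Integral(C2*airyai(-3*7^(2/3)*b/7) + C3*airybi(-3*7^(2/3)*b/7), b)


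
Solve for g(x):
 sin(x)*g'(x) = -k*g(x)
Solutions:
 g(x) = C1*exp(k*(-log(cos(x) - 1) + log(cos(x) + 1))/2)


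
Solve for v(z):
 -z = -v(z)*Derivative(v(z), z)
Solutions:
 v(z) = -sqrt(C1 + z^2)
 v(z) = sqrt(C1 + z^2)


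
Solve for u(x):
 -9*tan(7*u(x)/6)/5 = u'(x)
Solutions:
 u(x) = -6*asin(C1*exp(-21*x/10))/7 + 6*pi/7
 u(x) = 6*asin(C1*exp(-21*x/10))/7


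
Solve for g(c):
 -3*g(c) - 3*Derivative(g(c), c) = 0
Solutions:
 g(c) = C1*exp(-c)


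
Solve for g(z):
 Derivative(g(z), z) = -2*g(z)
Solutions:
 g(z) = C1*exp(-2*z)


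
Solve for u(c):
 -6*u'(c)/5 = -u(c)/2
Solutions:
 u(c) = C1*exp(5*c/12)


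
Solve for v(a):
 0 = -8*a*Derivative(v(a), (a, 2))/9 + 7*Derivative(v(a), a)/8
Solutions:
 v(a) = C1 + C2*a^(127/64)


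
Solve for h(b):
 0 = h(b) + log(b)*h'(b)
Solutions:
 h(b) = C1*exp(-li(b))


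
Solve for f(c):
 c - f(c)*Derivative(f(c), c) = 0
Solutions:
 f(c) = -sqrt(C1 + c^2)
 f(c) = sqrt(C1 + c^2)


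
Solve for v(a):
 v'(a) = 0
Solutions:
 v(a) = C1


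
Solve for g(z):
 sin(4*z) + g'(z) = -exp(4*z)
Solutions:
 g(z) = C1 - exp(4*z)/4 + cos(4*z)/4


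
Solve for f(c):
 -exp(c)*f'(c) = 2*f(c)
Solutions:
 f(c) = C1*exp(2*exp(-c))


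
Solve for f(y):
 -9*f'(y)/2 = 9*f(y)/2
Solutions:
 f(y) = C1*exp(-y)


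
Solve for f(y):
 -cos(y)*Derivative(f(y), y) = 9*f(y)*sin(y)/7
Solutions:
 f(y) = C1*cos(y)^(9/7)


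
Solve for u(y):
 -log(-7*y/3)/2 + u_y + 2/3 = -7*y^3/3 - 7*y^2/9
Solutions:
 u(y) = C1 - 7*y^4/12 - 7*y^3/27 + y*log(-y)/2 + y*(-7 - 3*log(3) + 3*log(7))/6


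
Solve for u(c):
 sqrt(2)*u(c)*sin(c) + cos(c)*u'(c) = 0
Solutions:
 u(c) = C1*cos(c)^(sqrt(2))


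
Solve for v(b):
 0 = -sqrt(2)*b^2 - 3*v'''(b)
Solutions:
 v(b) = C1 + C2*b + C3*b^2 - sqrt(2)*b^5/180


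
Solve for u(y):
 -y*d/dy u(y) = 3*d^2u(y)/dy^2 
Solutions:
 u(y) = C1 + C2*erf(sqrt(6)*y/6)


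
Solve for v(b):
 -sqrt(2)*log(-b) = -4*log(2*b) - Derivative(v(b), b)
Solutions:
 v(b) = C1 - b*(4 - sqrt(2))*log(b) + b*(-4*log(2) - sqrt(2) + 4 + sqrt(2)*I*pi)


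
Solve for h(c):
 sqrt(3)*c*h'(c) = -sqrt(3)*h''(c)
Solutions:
 h(c) = C1 + C2*erf(sqrt(2)*c/2)


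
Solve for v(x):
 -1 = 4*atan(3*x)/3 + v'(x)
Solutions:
 v(x) = C1 - 4*x*atan(3*x)/3 - x + 2*log(9*x^2 + 1)/9


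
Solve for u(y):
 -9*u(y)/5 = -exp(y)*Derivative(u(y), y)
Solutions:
 u(y) = C1*exp(-9*exp(-y)/5)


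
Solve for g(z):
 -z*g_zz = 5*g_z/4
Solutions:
 g(z) = C1 + C2/z^(1/4)


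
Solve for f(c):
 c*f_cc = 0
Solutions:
 f(c) = C1 + C2*c


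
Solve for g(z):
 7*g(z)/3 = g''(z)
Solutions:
 g(z) = C1*exp(-sqrt(21)*z/3) + C2*exp(sqrt(21)*z/3)


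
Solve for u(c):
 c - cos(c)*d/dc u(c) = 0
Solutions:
 u(c) = C1 + Integral(c/cos(c), c)


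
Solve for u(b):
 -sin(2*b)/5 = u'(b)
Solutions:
 u(b) = C1 + cos(2*b)/10


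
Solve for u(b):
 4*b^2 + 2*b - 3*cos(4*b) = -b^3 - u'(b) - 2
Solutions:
 u(b) = C1 - b^4/4 - 4*b^3/3 - b^2 - 2*b + 3*sin(4*b)/4


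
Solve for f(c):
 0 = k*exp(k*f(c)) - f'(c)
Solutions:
 f(c) = Piecewise((log(-1/(C1*k + c*k^2))/k, Ne(k, 0)), (nan, True))
 f(c) = Piecewise((C1 + c*k, Eq(k, 0)), (nan, True))


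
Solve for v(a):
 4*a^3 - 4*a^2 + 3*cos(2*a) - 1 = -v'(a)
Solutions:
 v(a) = C1 - a^4 + 4*a^3/3 + a - 3*sin(2*a)/2


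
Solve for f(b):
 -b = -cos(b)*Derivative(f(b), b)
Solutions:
 f(b) = C1 + Integral(b/cos(b), b)


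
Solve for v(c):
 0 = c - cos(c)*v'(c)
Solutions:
 v(c) = C1 + Integral(c/cos(c), c)


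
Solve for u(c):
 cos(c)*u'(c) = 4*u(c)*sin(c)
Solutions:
 u(c) = C1/cos(c)^4


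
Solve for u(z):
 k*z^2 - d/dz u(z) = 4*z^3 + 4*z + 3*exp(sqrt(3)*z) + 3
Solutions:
 u(z) = C1 + k*z^3/3 - z^4 - 2*z^2 - 3*z - sqrt(3)*exp(sqrt(3)*z)


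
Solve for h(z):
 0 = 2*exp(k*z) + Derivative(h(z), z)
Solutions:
 h(z) = C1 - 2*exp(k*z)/k


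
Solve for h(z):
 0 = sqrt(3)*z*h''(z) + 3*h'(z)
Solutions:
 h(z) = C1 + C2*z^(1 - sqrt(3))


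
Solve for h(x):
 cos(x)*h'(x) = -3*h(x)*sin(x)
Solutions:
 h(x) = C1*cos(x)^3


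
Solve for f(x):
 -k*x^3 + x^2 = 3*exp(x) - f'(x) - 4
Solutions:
 f(x) = C1 + k*x^4/4 - x^3/3 - 4*x + 3*exp(x)


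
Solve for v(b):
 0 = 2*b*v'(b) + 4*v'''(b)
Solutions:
 v(b) = C1 + Integral(C2*airyai(-2^(2/3)*b/2) + C3*airybi(-2^(2/3)*b/2), b)


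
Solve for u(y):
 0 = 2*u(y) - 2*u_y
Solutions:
 u(y) = C1*exp(y)


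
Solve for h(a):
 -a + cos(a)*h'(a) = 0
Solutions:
 h(a) = C1 + Integral(a/cos(a), a)


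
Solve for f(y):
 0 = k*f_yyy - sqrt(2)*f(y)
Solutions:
 f(y) = C1*exp(2^(1/6)*y*(1/k)^(1/3)) + C2*exp(2^(1/6)*y*(-1 + sqrt(3)*I)*(1/k)^(1/3)/2) + C3*exp(-2^(1/6)*y*(1 + sqrt(3)*I)*(1/k)^(1/3)/2)


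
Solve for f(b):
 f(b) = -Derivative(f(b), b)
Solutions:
 f(b) = C1*exp(-b)


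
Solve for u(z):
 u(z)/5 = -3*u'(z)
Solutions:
 u(z) = C1*exp(-z/15)


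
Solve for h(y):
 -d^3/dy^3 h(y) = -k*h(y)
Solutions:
 h(y) = C1*exp(k^(1/3)*y) + C2*exp(k^(1/3)*y*(-1 + sqrt(3)*I)/2) + C3*exp(-k^(1/3)*y*(1 + sqrt(3)*I)/2)


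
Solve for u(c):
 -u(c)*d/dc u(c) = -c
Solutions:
 u(c) = -sqrt(C1 + c^2)
 u(c) = sqrt(C1 + c^2)


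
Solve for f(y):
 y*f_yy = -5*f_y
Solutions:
 f(y) = C1 + C2/y^4


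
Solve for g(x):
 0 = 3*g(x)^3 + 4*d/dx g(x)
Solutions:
 g(x) = -sqrt(2)*sqrt(-1/(C1 - 3*x))
 g(x) = sqrt(2)*sqrt(-1/(C1 - 3*x))


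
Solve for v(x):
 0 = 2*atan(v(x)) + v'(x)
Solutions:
 Integral(1/atan(_y), (_y, v(x))) = C1 - 2*x


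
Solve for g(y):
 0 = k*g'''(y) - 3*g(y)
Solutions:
 g(y) = C1*exp(3^(1/3)*y*(1/k)^(1/3)) + C2*exp(y*(-3^(1/3) + 3^(5/6)*I)*(1/k)^(1/3)/2) + C3*exp(-y*(3^(1/3) + 3^(5/6)*I)*(1/k)^(1/3)/2)


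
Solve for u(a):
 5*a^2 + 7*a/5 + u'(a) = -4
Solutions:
 u(a) = C1 - 5*a^3/3 - 7*a^2/10 - 4*a


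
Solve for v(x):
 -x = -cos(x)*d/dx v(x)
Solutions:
 v(x) = C1 + Integral(x/cos(x), x)


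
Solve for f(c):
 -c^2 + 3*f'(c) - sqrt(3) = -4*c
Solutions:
 f(c) = C1 + c^3/9 - 2*c^2/3 + sqrt(3)*c/3


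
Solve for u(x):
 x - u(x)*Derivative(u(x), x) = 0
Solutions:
 u(x) = -sqrt(C1 + x^2)
 u(x) = sqrt(C1 + x^2)


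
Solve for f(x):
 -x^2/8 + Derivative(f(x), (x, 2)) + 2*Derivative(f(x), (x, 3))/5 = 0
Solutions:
 f(x) = C1 + C2*x + C3*exp(-5*x/2) + x^4/96 - x^3/60 + x^2/50


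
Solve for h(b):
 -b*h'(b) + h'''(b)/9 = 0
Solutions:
 h(b) = C1 + Integral(C2*airyai(3^(2/3)*b) + C3*airybi(3^(2/3)*b), b)


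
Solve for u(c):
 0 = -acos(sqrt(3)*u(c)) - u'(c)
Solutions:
 Integral(1/acos(sqrt(3)*_y), (_y, u(c))) = C1 - c


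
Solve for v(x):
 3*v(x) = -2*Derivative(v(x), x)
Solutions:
 v(x) = C1*exp(-3*x/2)


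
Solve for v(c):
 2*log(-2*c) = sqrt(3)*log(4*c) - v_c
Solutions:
 v(c) = C1 + c*(-2 + sqrt(3))*log(c) + c*(-sqrt(3) - 2*log(2) + 2 + 2*sqrt(3)*log(2) - 2*I*pi)


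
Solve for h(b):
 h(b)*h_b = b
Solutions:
 h(b) = -sqrt(C1 + b^2)
 h(b) = sqrt(C1 + b^2)


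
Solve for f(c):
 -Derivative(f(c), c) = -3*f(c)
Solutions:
 f(c) = C1*exp(3*c)


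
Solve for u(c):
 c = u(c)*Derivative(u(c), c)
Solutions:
 u(c) = -sqrt(C1 + c^2)
 u(c) = sqrt(C1 + c^2)


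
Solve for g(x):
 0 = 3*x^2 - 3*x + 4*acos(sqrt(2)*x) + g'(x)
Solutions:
 g(x) = C1 - x^3 + 3*x^2/2 - 4*x*acos(sqrt(2)*x) + 2*sqrt(2)*sqrt(1 - 2*x^2)


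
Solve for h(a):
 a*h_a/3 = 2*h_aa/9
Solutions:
 h(a) = C1 + C2*erfi(sqrt(3)*a/2)


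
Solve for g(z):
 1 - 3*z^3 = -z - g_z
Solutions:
 g(z) = C1 + 3*z^4/4 - z^2/2 - z


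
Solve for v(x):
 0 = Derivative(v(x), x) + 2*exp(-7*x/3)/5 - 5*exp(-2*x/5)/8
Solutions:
 v(x) = C1 + 6*exp(-7*x/3)/35 - 25*exp(-2*x/5)/16


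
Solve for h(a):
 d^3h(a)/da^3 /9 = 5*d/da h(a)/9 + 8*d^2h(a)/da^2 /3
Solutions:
 h(a) = C1 + C2*exp(a*(12 - sqrt(149))) + C3*exp(a*(12 + sqrt(149)))


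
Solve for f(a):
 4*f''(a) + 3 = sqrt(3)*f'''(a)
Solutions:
 f(a) = C1 + C2*a + C3*exp(4*sqrt(3)*a/3) - 3*a^2/8


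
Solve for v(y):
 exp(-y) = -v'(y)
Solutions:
 v(y) = C1 + exp(-y)


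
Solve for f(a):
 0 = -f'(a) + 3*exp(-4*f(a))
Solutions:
 f(a) = log(-I*(C1 + 12*a)^(1/4))
 f(a) = log(I*(C1 + 12*a)^(1/4))
 f(a) = log(-(C1 + 12*a)^(1/4))
 f(a) = log(C1 + 12*a)/4


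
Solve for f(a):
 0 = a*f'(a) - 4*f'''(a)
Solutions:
 f(a) = C1 + Integral(C2*airyai(2^(1/3)*a/2) + C3*airybi(2^(1/3)*a/2), a)


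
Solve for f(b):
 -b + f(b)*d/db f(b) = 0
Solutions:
 f(b) = -sqrt(C1 + b^2)
 f(b) = sqrt(C1 + b^2)


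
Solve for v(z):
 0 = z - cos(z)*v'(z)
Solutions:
 v(z) = C1 + Integral(z/cos(z), z)


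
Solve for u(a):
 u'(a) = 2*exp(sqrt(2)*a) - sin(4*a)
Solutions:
 u(a) = C1 + sqrt(2)*exp(sqrt(2)*a) + cos(4*a)/4


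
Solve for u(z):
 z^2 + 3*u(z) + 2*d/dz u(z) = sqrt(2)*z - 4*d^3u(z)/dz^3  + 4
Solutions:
 u(z) = C1*exp(-3^(1/3)*z*(-(27 + sqrt(753))^(1/3) + 2*3^(1/3)/(27 + sqrt(753))^(1/3))/12)*sin(3^(1/6)*z*(6/(27 + sqrt(753))^(1/3) + 3^(2/3)*(27 + sqrt(753))^(1/3))/12) + C2*exp(-3^(1/3)*z*(-(27 + sqrt(753))^(1/3) + 2*3^(1/3)/(27 + sqrt(753))^(1/3))/12)*cos(3^(1/6)*z*(6/(27 + sqrt(753))^(1/3) + 3^(2/3)*(27 + sqrt(753))^(1/3))/12) + C3*exp(3^(1/3)*z*(-(27 + sqrt(753))^(1/3) + 2*3^(1/3)/(27 + sqrt(753))^(1/3))/6) - z^2/3 + 4*z/9 + sqrt(2)*z/3 - 2*sqrt(2)/9 + 28/27


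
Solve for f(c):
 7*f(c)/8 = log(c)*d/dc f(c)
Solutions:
 f(c) = C1*exp(7*li(c)/8)


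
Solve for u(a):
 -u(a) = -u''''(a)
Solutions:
 u(a) = C1*exp(-a) + C2*exp(a) + C3*sin(a) + C4*cos(a)


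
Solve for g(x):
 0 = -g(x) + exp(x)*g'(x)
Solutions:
 g(x) = C1*exp(-exp(-x))


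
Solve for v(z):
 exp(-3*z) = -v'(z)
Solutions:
 v(z) = C1 + exp(-3*z)/3


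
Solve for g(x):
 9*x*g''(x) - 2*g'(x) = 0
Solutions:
 g(x) = C1 + C2*x^(11/9)


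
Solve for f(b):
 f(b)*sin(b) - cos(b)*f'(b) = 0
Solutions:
 f(b) = C1/cos(b)


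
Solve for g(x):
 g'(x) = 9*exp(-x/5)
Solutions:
 g(x) = C1 - 45*exp(-x/5)


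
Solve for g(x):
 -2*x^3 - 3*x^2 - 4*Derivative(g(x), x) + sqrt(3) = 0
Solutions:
 g(x) = C1 - x^4/8 - x^3/4 + sqrt(3)*x/4


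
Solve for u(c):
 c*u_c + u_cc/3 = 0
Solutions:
 u(c) = C1 + C2*erf(sqrt(6)*c/2)


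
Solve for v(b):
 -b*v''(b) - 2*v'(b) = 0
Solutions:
 v(b) = C1 + C2/b


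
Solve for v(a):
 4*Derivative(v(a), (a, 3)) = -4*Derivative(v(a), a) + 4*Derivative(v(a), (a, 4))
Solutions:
 v(a) = C1 + C2*exp(a*(-2^(2/3)*(3*sqrt(93) + 29)^(1/3) - 2*2^(1/3)/(3*sqrt(93) + 29)^(1/3) + 4)/12)*sin(2^(1/3)*sqrt(3)*a*(-2^(1/3)*(3*sqrt(93) + 29)^(1/3) + 2/(3*sqrt(93) + 29)^(1/3))/12) + C3*exp(a*(-2^(2/3)*(3*sqrt(93) + 29)^(1/3) - 2*2^(1/3)/(3*sqrt(93) + 29)^(1/3) + 4)/12)*cos(2^(1/3)*sqrt(3)*a*(-2^(1/3)*(3*sqrt(93) + 29)^(1/3) + 2/(3*sqrt(93) + 29)^(1/3))/12) + C4*exp(a*(2*2^(1/3)/(3*sqrt(93) + 29)^(1/3) + 2 + 2^(2/3)*(3*sqrt(93) + 29)^(1/3))/6)


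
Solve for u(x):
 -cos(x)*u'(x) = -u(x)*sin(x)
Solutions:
 u(x) = C1/cos(x)


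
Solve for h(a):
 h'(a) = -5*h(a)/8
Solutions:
 h(a) = C1*exp(-5*a/8)


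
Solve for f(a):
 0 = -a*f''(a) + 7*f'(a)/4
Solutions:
 f(a) = C1 + C2*a^(11/4)


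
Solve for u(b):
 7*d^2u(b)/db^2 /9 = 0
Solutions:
 u(b) = C1 + C2*b


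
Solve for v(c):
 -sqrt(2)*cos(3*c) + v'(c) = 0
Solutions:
 v(c) = C1 + sqrt(2)*sin(3*c)/3


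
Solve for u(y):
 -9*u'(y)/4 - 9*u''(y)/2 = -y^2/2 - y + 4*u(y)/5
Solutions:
 u(y) = 5*y^2/8 - 145*y/64 + (C1*sin(sqrt(415)*y/60) + C2*cos(sqrt(415)*y/60))*exp(-y/4) - 675/1024


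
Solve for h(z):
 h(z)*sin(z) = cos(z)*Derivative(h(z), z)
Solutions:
 h(z) = C1/cos(z)


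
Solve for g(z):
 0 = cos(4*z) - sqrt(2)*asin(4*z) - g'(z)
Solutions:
 g(z) = C1 - sqrt(2)*(z*asin(4*z) + sqrt(1 - 16*z^2)/4) + sin(4*z)/4


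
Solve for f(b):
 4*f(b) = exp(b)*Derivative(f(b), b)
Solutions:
 f(b) = C1*exp(-4*exp(-b))


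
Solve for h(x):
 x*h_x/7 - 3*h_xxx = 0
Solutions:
 h(x) = C1 + Integral(C2*airyai(21^(2/3)*x/21) + C3*airybi(21^(2/3)*x/21), x)


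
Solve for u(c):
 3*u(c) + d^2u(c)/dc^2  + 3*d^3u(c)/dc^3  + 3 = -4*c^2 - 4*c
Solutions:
 u(c) = C1*exp(c*(-4 + 2*2^(1/3)/(27*sqrt(733) + 731)^(1/3) + 2^(2/3)*(27*sqrt(733) + 731)^(1/3))/36)*sin(2^(1/3)*sqrt(3)*c*(-2^(1/3)*(27*sqrt(733) + 731)^(1/3) + 2/(27*sqrt(733) + 731)^(1/3))/36) + C2*exp(c*(-4 + 2*2^(1/3)/(27*sqrt(733) + 731)^(1/3) + 2^(2/3)*(27*sqrt(733) + 731)^(1/3))/36)*cos(2^(1/3)*sqrt(3)*c*(-2^(1/3)*(27*sqrt(733) + 731)^(1/3) + 2/(27*sqrt(733) + 731)^(1/3))/36) + C3*exp(-c*(2*2^(1/3)/(27*sqrt(733) + 731)^(1/3) + 2 + 2^(2/3)*(27*sqrt(733) + 731)^(1/3))/18) - 4*c^2/3 - 4*c/3 - 1/9


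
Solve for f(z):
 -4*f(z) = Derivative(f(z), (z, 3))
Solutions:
 f(z) = C3*exp(-2^(2/3)*z) + (C1*sin(2^(2/3)*sqrt(3)*z/2) + C2*cos(2^(2/3)*sqrt(3)*z/2))*exp(2^(2/3)*z/2)


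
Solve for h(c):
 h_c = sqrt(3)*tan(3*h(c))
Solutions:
 h(c) = -asin(C1*exp(3*sqrt(3)*c))/3 + pi/3
 h(c) = asin(C1*exp(3*sqrt(3)*c))/3


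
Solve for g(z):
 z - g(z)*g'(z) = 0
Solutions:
 g(z) = -sqrt(C1 + z^2)
 g(z) = sqrt(C1 + z^2)


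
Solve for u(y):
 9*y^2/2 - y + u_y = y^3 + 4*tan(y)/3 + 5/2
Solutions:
 u(y) = C1 + y^4/4 - 3*y^3/2 + y^2/2 + 5*y/2 - 4*log(cos(y))/3


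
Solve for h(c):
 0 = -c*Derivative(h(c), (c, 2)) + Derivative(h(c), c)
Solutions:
 h(c) = C1 + C2*c^2


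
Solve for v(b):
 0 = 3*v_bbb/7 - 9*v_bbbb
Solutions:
 v(b) = C1 + C2*b + C3*b^2 + C4*exp(b/21)


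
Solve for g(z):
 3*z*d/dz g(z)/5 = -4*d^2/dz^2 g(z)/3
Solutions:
 g(z) = C1 + C2*erf(3*sqrt(10)*z/20)


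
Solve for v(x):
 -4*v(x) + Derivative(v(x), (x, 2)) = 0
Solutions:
 v(x) = C1*exp(-2*x) + C2*exp(2*x)


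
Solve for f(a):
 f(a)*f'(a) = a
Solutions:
 f(a) = -sqrt(C1 + a^2)
 f(a) = sqrt(C1 + a^2)


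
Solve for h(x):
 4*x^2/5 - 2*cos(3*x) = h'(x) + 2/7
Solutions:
 h(x) = C1 + 4*x^3/15 - 2*x/7 - 2*sin(3*x)/3


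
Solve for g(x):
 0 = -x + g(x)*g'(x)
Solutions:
 g(x) = -sqrt(C1 + x^2)
 g(x) = sqrt(C1 + x^2)


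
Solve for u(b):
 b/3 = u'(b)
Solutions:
 u(b) = C1 + b^2/6


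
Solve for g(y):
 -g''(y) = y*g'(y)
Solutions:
 g(y) = C1 + C2*erf(sqrt(2)*y/2)


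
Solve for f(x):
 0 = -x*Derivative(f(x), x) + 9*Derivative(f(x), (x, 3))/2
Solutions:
 f(x) = C1 + Integral(C2*airyai(6^(1/3)*x/3) + C3*airybi(6^(1/3)*x/3), x)


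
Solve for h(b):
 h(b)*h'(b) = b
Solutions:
 h(b) = -sqrt(C1 + b^2)
 h(b) = sqrt(C1 + b^2)


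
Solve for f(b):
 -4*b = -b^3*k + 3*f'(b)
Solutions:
 f(b) = C1 + b^4*k/12 - 2*b^2/3


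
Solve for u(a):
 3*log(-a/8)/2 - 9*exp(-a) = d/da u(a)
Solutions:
 u(a) = C1 + 3*a*log(-a)/2 + 3*a*(-3*log(2) - 1)/2 + 9*exp(-a)


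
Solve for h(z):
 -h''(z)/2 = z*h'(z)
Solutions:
 h(z) = C1 + C2*erf(z)


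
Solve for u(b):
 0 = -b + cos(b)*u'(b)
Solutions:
 u(b) = C1 + Integral(b/cos(b), b)


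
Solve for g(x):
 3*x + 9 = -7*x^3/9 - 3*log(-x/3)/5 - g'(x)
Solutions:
 g(x) = C1 - 7*x^4/36 - 3*x^2/2 - 3*x*log(-x)/5 + 3*x*(-14 + log(3))/5


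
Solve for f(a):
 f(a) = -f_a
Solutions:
 f(a) = C1*exp(-a)


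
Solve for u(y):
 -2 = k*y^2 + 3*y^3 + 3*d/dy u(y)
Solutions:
 u(y) = C1 - k*y^3/9 - y^4/4 - 2*y/3


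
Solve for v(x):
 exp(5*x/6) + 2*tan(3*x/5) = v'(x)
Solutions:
 v(x) = C1 + 6*exp(5*x/6)/5 - 10*log(cos(3*x/5))/3


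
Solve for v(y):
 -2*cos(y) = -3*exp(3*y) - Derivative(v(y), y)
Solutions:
 v(y) = C1 - exp(3*y) + 2*sin(y)


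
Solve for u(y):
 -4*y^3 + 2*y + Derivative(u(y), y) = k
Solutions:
 u(y) = C1 + k*y + y^4 - y^2


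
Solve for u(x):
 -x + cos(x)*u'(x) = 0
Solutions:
 u(x) = C1 + Integral(x/cos(x), x)


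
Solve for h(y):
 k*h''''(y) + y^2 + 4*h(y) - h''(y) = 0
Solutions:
 h(y) = C1*exp(-sqrt(2)*y*sqrt((1 - sqrt(1 - 16*k))/k)/2) + C2*exp(sqrt(2)*y*sqrt((1 - sqrt(1 - 16*k))/k)/2) + C3*exp(-sqrt(2)*y*sqrt((sqrt(1 - 16*k) + 1)/k)/2) + C4*exp(sqrt(2)*y*sqrt((sqrt(1 - 16*k) + 1)/k)/2) - y^2/4 - 1/8


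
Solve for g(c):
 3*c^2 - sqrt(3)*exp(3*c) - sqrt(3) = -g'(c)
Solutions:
 g(c) = C1 - c^3 + sqrt(3)*c + sqrt(3)*exp(3*c)/3


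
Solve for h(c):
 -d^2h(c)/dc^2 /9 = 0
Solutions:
 h(c) = C1 + C2*c


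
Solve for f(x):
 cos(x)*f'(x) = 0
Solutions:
 f(x) = C1


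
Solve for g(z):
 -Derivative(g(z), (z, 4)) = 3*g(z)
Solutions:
 g(z) = (C1*sin(sqrt(2)*3^(1/4)*z/2) + C2*cos(sqrt(2)*3^(1/4)*z/2))*exp(-sqrt(2)*3^(1/4)*z/2) + (C3*sin(sqrt(2)*3^(1/4)*z/2) + C4*cos(sqrt(2)*3^(1/4)*z/2))*exp(sqrt(2)*3^(1/4)*z/2)


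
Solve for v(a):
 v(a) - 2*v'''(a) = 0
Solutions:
 v(a) = C3*exp(2^(2/3)*a/2) + (C1*sin(2^(2/3)*sqrt(3)*a/4) + C2*cos(2^(2/3)*sqrt(3)*a/4))*exp(-2^(2/3)*a/4)


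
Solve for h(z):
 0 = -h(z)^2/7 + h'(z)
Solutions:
 h(z) = -7/(C1 + z)


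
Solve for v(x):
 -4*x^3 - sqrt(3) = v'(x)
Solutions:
 v(x) = C1 - x^4 - sqrt(3)*x


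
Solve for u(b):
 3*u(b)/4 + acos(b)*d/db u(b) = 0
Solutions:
 u(b) = C1*exp(-3*Integral(1/acos(b), b)/4)


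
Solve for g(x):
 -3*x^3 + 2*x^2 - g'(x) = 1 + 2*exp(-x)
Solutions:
 g(x) = C1 - 3*x^4/4 + 2*x^3/3 - x + 2*exp(-x)


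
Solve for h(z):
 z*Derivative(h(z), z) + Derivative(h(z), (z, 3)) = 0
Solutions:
 h(z) = C1 + Integral(C2*airyai(-z) + C3*airybi(-z), z)


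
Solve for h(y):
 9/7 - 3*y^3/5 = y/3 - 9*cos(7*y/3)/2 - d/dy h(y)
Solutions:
 h(y) = C1 + 3*y^4/20 + y^2/6 - 9*y/7 - 27*sin(7*y/3)/14


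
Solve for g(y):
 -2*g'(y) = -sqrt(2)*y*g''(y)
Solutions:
 g(y) = C1 + C2*y^(1 + sqrt(2))


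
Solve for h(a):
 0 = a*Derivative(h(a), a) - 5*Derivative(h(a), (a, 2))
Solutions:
 h(a) = C1 + C2*erfi(sqrt(10)*a/10)


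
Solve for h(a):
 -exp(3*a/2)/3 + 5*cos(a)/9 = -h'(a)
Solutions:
 h(a) = C1 + 2*exp(3*a/2)/9 - 5*sin(a)/9


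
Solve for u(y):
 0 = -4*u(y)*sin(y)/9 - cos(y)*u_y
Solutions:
 u(y) = C1*cos(y)^(4/9)


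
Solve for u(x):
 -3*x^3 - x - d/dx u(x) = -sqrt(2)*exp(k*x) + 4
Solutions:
 u(x) = C1 - 3*x^4/4 - x^2/2 - 4*x + sqrt(2)*exp(k*x)/k


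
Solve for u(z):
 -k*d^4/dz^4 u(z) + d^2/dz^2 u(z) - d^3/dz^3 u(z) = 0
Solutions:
 u(z) = C1 + C2*z + C3*exp(z*(sqrt(4*k + 1) - 1)/(2*k)) + C4*exp(-z*(sqrt(4*k + 1) + 1)/(2*k))


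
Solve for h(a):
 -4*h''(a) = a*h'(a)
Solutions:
 h(a) = C1 + C2*erf(sqrt(2)*a/4)


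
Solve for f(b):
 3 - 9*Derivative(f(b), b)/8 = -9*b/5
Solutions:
 f(b) = C1 + 4*b^2/5 + 8*b/3


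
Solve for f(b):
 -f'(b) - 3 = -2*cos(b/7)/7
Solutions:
 f(b) = C1 - 3*b + 2*sin(b/7)


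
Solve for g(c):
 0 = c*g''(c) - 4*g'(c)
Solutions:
 g(c) = C1 + C2*c^5


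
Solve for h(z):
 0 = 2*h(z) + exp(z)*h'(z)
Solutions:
 h(z) = C1*exp(2*exp(-z))


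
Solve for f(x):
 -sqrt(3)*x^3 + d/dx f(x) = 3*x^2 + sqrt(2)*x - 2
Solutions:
 f(x) = C1 + sqrt(3)*x^4/4 + x^3 + sqrt(2)*x^2/2 - 2*x


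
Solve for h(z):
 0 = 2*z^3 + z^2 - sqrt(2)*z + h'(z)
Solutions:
 h(z) = C1 - z^4/2 - z^3/3 + sqrt(2)*z^2/2


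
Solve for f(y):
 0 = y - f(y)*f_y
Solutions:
 f(y) = -sqrt(C1 + y^2)
 f(y) = sqrt(C1 + y^2)


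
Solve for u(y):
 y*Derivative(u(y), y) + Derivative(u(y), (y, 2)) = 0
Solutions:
 u(y) = C1 + C2*erf(sqrt(2)*y/2)


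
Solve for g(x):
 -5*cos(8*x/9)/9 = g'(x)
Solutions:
 g(x) = C1 - 5*sin(8*x/9)/8


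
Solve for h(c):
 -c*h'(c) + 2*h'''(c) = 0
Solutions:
 h(c) = C1 + Integral(C2*airyai(2^(2/3)*c/2) + C3*airybi(2^(2/3)*c/2), c)


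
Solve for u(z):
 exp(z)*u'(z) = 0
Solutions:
 u(z) = C1


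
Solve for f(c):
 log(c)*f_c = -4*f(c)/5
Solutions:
 f(c) = C1*exp(-4*li(c)/5)


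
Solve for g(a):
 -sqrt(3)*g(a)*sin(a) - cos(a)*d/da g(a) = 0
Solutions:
 g(a) = C1*cos(a)^(sqrt(3))


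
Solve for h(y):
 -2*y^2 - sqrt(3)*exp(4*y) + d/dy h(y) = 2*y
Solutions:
 h(y) = C1 + 2*y^3/3 + y^2 + sqrt(3)*exp(4*y)/4


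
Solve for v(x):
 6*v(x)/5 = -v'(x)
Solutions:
 v(x) = C1*exp(-6*x/5)


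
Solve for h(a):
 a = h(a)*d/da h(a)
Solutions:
 h(a) = -sqrt(C1 + a^2)
 h(a) = sqrt(C1 + a^2)


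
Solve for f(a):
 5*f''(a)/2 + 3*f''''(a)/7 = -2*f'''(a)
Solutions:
 f(a) = C1 + C2*a + (C3*sin(sqrt(14)*a/6) + C4*cos(sqrt(14)*a/6))*exp(-7*a/3)


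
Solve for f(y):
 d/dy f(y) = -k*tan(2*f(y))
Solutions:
 f(y) = -asin(C1*exp(-2*k*y))/2 + pi/2
 f(y) = asin(C1*exp(-2*k*y))/2


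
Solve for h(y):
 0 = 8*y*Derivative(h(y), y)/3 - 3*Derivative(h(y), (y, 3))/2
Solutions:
 h(y) = C1 + Integral(C2*airyai(2*6^(1/3)*y/3) + C3*airybi(2*6^(1/3)*y/3), y)


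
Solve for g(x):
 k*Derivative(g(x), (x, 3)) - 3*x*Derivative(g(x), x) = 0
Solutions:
 g(x) = C1 + Integral(C2*airyai(3^(1/3)*x*(1/k)^(1/3)) + C3*airybi(3^(1/3)*x*(1/k)^(1/3)), x)


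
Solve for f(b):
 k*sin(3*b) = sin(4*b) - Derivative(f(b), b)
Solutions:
 f(b) = C1 + k*cos(3*b)/3 - cos(4*b)/4


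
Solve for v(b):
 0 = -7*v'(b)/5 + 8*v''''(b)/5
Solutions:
 v(b) = C1 + C4*exp(7^(1/3)*b/2) + (C2*sin(sqrt(3)*7^(1/3)*b/4) + C3*cos(sqrt(3)*7^(1/3)*b/4))*exp(-7^(1/3)*b/4)


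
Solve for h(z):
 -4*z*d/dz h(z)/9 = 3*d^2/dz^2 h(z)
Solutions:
 h(z) = C1 + C2*erf(sqrt(6)*z/9)


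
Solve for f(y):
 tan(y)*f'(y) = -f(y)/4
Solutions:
 f(y) = C1/sin(y)^(1/4)


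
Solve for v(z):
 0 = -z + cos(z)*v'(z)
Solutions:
 v(z) = C1 + Integral(z/cos(z), z)


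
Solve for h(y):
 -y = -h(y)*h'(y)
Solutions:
 h(y) = -sqrt(C1 + y^2)
 h(y) = sqrt(C1 + y^2)


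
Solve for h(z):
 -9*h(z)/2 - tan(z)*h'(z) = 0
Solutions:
 h(z) = C1/sin(z)^(9/2)


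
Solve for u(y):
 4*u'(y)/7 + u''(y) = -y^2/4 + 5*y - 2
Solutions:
 u(y) = C1 + C2*exp(-4*y/7) - 7*y^3/48 + 329*y^2/64 - 2751*y/128


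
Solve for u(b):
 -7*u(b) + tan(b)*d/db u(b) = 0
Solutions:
 u(b) = C1*sin(b)^7


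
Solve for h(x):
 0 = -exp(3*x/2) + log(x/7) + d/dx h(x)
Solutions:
 h(x) = C1 - x*log(x) + x*(1 + log(7)) + 2*exp(3*x/2)/3


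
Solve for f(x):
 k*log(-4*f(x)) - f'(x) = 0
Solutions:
 Integral(1/(log(-_y) + 2*log(2)), (_y, f(x))) = C1 + k*x


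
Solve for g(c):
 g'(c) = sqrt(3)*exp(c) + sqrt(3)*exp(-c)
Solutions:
 g(c) = C1 + 2*sqrt(3)*sinh(c)


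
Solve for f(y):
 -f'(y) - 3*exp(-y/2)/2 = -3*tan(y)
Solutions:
 f(y) = C1 + 3*log(tan(y)^2 + 1)/2 + 3*exp(-y/2)


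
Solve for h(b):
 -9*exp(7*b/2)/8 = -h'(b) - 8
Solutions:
 h(b) = C1 - 8*b + 9*exp(7*b/2)/28


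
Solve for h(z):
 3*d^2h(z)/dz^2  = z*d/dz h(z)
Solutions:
 h(z) = C1 + C2*erfi(sqrt(6)*z/6)


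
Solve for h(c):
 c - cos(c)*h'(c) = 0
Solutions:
 h(c) = C1 + Integral(c/cos(c), c)


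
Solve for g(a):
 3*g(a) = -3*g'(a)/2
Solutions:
 g(a) = C1*exp(-2*a)


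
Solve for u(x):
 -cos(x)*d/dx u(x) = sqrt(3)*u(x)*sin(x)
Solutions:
 u(x) = C1*cos(x)^(sqrt(3))


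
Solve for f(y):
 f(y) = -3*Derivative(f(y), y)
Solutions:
 f(y) = C1*exp(-y/3)


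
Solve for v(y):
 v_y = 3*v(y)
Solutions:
 v(y) = C1*exp(3*y)


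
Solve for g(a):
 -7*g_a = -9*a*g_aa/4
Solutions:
 g(a) = C1 + C2*a^(37/9)


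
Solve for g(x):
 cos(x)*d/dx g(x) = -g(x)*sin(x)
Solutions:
 g(x) = C1*cos(x)


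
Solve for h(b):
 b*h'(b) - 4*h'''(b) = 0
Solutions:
 h(b) = C1 + Integral(C2*airyai(2^(1/3)*b/2) + C3*airybi(2^(1/3)*b/2), b)


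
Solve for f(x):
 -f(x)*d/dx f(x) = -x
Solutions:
 f(x) = -sqrt(C1 + x^2)
 f(x) = sqrt(C1 + x^2)


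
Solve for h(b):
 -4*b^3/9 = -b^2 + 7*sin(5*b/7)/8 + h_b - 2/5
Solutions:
 h(b) = C1 - b^4/9 + b^3/3 + 2*b/5 + 49*cos(5*b/7)/40


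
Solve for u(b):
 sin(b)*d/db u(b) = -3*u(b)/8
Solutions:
 u(b) = C1*(cos(b) + 1)^(3/16)/(cos(b) - 1)^(3/16)


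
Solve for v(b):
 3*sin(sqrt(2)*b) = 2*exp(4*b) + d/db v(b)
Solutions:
 v(b) = C1 - exp(4*b)/2 - 3*sqrt(2)*cos(sqrt(2)*b)/2


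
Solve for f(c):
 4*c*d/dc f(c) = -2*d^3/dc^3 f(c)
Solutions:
 f(c) = C1 + Integral(C2*airyai(-2^(1/3)*c) + C3*airybi(-2^(1/3)*c), c)


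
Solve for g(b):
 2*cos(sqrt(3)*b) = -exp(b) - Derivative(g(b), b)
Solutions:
 g(b) = C1 - exp(b) - 2*sqrt(3)*sin(sqrt(3)*b)/3


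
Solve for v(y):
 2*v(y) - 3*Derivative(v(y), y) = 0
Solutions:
 v(y) = C1*exp(2*y/3)


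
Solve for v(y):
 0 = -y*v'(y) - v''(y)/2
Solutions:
 v(y) = C1 + C2*erf(y)


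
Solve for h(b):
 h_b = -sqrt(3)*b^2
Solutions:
 h(b) = C1 - sqrt(3)*b^3/3


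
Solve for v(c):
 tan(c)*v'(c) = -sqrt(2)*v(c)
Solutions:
 v(c) = C1/sin(c)^(sqrt(2))


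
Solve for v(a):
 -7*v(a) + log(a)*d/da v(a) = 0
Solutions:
 v(a) = C1*exp(7*li(a))


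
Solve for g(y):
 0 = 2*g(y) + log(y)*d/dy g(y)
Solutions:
 g(y) = C1*exp(-2*li(y))


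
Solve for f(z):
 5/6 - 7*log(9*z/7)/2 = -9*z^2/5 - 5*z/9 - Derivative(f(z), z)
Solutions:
 f(z) = C1 - 3*z^3/5 - 5*z^2/18 + 7*z*log(z)/2 - 7*z*log(7)/2 - 13*z/3 + 7*z*log(3)


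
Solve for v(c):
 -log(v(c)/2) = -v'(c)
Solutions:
 Integral(1/(-log(_y) + log(2)), (_y, v(c))) = C1 - c


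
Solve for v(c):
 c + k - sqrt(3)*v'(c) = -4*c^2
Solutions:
 v(c) = C1 + 4*sqrt(3)*c^3/9 + sqrt(3)*c^2/6 + sqrt(3)*c*k/3


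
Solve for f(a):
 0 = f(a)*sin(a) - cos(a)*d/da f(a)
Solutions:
 f(a) = C1/cos(a)


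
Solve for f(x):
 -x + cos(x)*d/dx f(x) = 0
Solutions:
 f(x) = C1 + Integral(x/cos(x), x)


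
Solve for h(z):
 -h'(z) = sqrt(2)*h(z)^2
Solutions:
 h(z) = 1/(C1 + sqrt(2)*z)


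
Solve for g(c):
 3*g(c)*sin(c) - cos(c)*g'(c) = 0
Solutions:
 g(c) = C1/cos(c)^3


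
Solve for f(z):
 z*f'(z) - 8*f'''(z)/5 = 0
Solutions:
 f(z) = C1 + Integral(C2*airyai(5^(1/3)*z/2) + C3*airybi(5^(1/3)*z/2), z)


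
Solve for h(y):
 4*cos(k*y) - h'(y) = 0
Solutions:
 h(y) = C1 + 4*sin(k*y)/k


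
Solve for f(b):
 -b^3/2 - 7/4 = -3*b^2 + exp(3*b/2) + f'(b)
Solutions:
 f(b) = C1 - b^4/8 + b^3 - 7*b/4 - 2*exp(3*b/2)/3


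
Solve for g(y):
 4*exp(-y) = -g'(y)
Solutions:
 g(y) = C1 + 4*exp(-y)


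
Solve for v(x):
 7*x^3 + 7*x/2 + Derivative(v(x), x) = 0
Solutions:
 v(x) = C1 - 7*x^4/4 - 7*x^2/4


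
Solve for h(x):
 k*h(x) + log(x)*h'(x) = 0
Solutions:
 h(x) = C1*exp(-k*li(x))


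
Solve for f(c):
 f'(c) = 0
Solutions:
 f(c) = C1


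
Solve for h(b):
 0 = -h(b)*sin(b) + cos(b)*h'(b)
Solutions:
 h(b) = C1/cos(b)


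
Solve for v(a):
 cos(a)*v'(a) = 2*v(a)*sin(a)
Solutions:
 v(a) = C1/cos(a)^2


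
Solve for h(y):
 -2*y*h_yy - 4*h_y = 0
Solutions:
 h(y) = C1 + C2/y


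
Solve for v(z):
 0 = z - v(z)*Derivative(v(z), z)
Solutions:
 v(z) = -sqrt(C1 + z^2)
 v(z) = sqrt(C1 + z^2)


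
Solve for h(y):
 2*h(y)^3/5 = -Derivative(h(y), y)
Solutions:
 h(y) = -sqrt(10)*sqrt(-1/(C1 - 2*y))/2
 h(y) = sqrt(10)*sqrt(-1/(C1 - 2*y))/2


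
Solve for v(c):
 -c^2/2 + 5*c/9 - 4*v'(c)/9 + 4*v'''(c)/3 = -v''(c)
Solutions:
 v(c) = C1 + C2*exp(c*(-9 + sqrt(273))/24) + C3*exp(-c*(9 + sqrt(273))/24) - 3*c^3/8 - 61*c^2/32 - 981*c/64


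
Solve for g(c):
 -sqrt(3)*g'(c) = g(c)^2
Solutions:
 g(c) = 3/(C1 + sqrt(3)*c)


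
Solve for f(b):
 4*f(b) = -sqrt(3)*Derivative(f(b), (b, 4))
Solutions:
 f(b) = (C1*sin(3^(7/8)*b/3) + C2*cos(3^(7/8)*b/3))*exp(-3^(7/8)*b/3) + (C3*sin(3^(7/8)*b/3) + C4*cos(3^(7/8)*b/3))*exp(3^(7/8)*b/3)


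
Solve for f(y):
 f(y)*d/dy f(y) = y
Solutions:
 f(y) = -sqrt(C1 + y^2)
 f(y) = sqrt(C1 + y^2)


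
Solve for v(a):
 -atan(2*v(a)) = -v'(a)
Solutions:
 Integral(1/atan(2*_y), (_y, v(a))) = C1 + a


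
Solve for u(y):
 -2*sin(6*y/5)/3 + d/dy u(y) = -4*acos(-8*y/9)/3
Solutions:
 u(y) = C1 - 4*y*acos(-8*y/9)/3 - sqrt(81 - 64*y^2)/6 - 5*cos(6*y/5)/9


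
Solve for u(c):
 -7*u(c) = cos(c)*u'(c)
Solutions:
 u(c) = C1*sqrt(sin(c) - 1)*(sin(c)^3 - 3*sin(c)^2 + 3*sin(c) - 1)/(sqrt(sin(c) + 1)*(sin(c)^3 + 3*sin(c)^2 + 3*sin(c) + 1))


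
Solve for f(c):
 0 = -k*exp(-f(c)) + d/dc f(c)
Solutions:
 f(c) = log(C1 + c*k)


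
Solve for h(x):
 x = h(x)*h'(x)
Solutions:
 h(x) = -sqrt(C1 + x^2)
 h(x) = sqrt(C1 + x^2)


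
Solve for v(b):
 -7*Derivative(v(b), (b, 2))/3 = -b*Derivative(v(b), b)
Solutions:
 v(b) = C1 + C2*erfi(sqrt(42)*b/14)


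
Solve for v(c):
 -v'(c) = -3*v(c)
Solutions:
 v(c) = C1*exp(3*c)


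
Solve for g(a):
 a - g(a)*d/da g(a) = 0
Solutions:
 g(a) = -sqrt(C1 + a^2)
 g(a) = sqrt(C1 + a^2)


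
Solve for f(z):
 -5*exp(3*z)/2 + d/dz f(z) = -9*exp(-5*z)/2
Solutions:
 f(z) = C1 + 5*exp(3*z)/6 + 9*exp(-5*z)/10


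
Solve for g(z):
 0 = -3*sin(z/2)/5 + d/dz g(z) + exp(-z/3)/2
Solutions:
 g(z) = C1 - 6*cos(z/2)/5 + 3*exp(-z/3)/2


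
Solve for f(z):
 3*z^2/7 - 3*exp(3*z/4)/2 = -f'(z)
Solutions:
 f(z) = C1 - z^3/7 + 2*exp(3*z/4)


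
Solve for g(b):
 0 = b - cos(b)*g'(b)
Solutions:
 g(b) = C1 + Integral(b/cos(b), b)


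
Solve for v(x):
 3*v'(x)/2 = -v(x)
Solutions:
 v(x) = C1*exp(-2*x/3)


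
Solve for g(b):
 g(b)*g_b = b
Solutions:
 g(b) = -sqrt(C1 + b^2)
 g(b) = sqrt(C1 + b^2)


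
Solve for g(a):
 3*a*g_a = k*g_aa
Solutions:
 g(a) = C1 + C2*erf(sqrt(6)*a*sqrt(-1/k)/2)/sqrt(-1/k)


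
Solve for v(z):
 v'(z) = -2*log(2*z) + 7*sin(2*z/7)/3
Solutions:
 v(z) = C1 - 2*z*log(z) - 2*z*log(2) + 2*z - 49*cos(2*z/7)/6


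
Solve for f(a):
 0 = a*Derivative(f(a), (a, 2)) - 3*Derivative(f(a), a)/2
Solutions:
 f(a) = C1 + C2*a^(5/2)


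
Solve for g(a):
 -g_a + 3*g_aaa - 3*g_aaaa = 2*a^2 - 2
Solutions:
 g(a) = C1 + C2*exp(a*(2*2^(1/3)/(3*sqrt(5) + 7)^(1/3) + 2^(2/3)*(3*sqrt(5) + 7)^(1/3) + 4)/12)*sin(2^(1/3)*sqrt(3)*a*(-2^(1/3)*(3*sqrt(5) + 7)^(1/3) + 2/(3*sqrt(5) + 7)^(1/3))/12) + C3*exp(a*(2*2^(1/3)/(3*sqrt(5) + 7)^(1/3) + 2^(2/3)*(3*sqrt(5) + 7)^(1/3) + 4)/12)*cos(2^(1/3)*sqrt(3)*a*(-2^(1/3)*(3*sqrt(5) + 7)^(1/3) + 2/(3*sqrt(5) + 7)^(1/3))/12) + C4*exp(a*(-2^(2/3)*(3*sqrt(5) + 7)^(1/3) - 2*2^(1/3)/(3*sqrt(5) + 7)^(1/3) + 2)/6) - 2*a^3/3 - 10*a


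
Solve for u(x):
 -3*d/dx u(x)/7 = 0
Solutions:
 u(x) = C1


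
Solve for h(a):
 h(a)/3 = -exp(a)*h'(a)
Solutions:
 h(a) = C1*exp(exp(-a)/3)


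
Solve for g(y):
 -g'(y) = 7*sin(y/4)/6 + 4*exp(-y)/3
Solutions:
 g(y) = C1 + 14*cos(y/4)/3 + 4*exp(-y)/3


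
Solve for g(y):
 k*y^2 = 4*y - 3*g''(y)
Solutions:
 g(y) = C1 + C2*y - k*y^4/36 + 2*y^3/9


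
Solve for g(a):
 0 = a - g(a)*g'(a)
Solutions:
 g(a) = -sqrt(C1 + a^2)
 g(a) = sqrt(C1 + a^2)


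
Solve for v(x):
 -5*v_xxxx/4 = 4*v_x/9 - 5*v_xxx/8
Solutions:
 v(x) = C1 + C2*exp(x*(5*5^(1/3)/(8*sqrt(546) + 187)^(1/3) + 10 + 5^(2/3)*(8*sqrt(546) + 187)^(1/3))/60)*sin(sqrt(3)*5^(1/3)*x*(-5^(1/3)*(8*sqrt(546) + 187)^(1/3) + 5/(8*sqrt(546) + 187)^(1/3))/60) + C3*exp(x*(5*5^(1/3)/(8*sqrt(546) + 187)^(1/3) + 10 + 5^(2/3)*(8*sqrt(546) + 187)^(1/3))/60)*cos(sqrt(3)*5^(1/3)*x*(-5^(1/3)*(8*sqrt(546) + 187)^(1/3) + 5/(8*sqrt(546) + 187)^(1/3))/60) + C4*exp(x*(-5^(2/3)*(8*sqrt(546) + 187)^(1/3) - 5*5^(1/3)/(8*sqrt(546) + 187)^(1/3) + 5)/30)


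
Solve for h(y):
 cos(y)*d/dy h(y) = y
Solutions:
 h(y) = C1 + Integral(y/cos(y), y)


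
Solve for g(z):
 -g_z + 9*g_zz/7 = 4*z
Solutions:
 g(z) = C1 + C2*exp(7*z/9) - 2*z^2 - 36*z/7


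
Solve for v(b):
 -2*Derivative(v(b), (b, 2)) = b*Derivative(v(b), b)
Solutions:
 v(b) = C1 + C2*erf(b/2)


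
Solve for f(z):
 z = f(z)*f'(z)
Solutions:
 f(z) = -sqrt(C1 + z^2)
 f(z) = sqrt(C1 + z^2)


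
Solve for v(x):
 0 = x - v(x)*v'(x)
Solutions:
 v(x) = -sqrt(C1 + x^2)
 v(x) = sqrt(C1 + x^2)


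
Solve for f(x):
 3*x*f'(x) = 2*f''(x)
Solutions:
 f(x) = C1 + C2*erfi(sqrt(3)*x/2)


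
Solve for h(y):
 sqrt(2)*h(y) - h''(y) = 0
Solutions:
 h(y) = C1*exp(-2^(1/4)*y) + C2*exp(2^(1/4)*y)


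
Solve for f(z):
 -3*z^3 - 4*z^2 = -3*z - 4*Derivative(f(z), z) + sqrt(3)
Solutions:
 f(z) = C1 + 3*z^4/16 + z^3/3 - 3*z^2/8 + sqrt(3)*z/4


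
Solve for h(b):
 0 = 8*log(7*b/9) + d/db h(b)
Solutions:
 h(b) = C1 - 8*b*log(b) + b*log(43046721/5764801) + 8*b


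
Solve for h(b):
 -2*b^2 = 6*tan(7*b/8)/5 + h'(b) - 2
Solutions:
 h(b) = C1 - 2*b^3/3 + 2*b + 48*log(cos(7*b/8))/35


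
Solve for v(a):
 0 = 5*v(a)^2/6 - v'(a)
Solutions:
 v(a) = -6/(C1 + 5*a)


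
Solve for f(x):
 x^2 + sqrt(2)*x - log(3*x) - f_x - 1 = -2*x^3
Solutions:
 f(x) = C1 + x^4/2 + x^3/3 + sqrt(2)*x^2/2 - x*log(x) - x*log(3)


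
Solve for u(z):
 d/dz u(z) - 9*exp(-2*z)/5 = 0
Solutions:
 u(z) = C1 - 9*exp(-2*z)/10


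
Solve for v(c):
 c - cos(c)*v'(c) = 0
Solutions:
 v(c) = C1 + Integral(c/cos(c), c)


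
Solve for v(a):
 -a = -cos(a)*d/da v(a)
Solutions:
 v(a) = C1 + Integral(a/cos(a), a)


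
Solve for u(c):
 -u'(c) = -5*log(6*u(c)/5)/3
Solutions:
 3*Integral(1/(-log(_y) - log(6) + log(5)), (_y, u(c)))/5 = C1 - c


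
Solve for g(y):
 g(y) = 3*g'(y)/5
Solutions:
 g(y) = C1*exp(5*y/3)


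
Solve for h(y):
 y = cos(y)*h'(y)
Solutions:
 h(y) = C1 + Integral(y/cos(y), y)


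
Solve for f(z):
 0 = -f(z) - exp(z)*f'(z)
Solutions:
 f(z) = C1*exp(exp(-z))


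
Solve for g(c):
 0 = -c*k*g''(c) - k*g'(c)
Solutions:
 g(c) = C1 + C2*log(c)


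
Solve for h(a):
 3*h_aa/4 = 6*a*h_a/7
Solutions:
 h(a) = C1 + C2*erfi(2*sqrt(7)*a/7)


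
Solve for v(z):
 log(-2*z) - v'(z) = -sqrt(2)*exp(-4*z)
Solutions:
 v(z) = C1 + z*log(-z) + z*(-1 + log(2)) - sqrt(2)*exp(-4*z)/4


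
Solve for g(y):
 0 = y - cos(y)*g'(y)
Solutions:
 g(y) = C1 + Integral(y/cos(y), y)


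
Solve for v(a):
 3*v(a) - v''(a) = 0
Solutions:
 v(a) = C1*exp(-sqrt(3)*a) + C2*exp(sqrt(3)*a)


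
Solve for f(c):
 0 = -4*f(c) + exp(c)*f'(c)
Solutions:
 f(c) = C1*exp(-4*exp(-c))


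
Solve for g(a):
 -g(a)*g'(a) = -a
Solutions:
 g(a) = -sqrt(C1 + a^2)
 g(a) = sqrt(C1 + a^2)


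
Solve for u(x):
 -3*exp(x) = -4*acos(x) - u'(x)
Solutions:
 u(x) = C1 - 4*x*acos(x) + 4*sqrt(1 - x^2) + 3*exp(x)


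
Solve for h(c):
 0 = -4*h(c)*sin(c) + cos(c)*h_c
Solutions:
 h(c) = C1/cos(c)^4


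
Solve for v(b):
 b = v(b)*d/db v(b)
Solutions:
 v(b) = -sqrt(C1 + b^2)
 v(b) = sqrt(C1 + b^2)


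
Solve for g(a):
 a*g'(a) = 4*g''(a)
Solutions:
 g(a) = C1 + C2*erfi(sqrt(2)*a/4)


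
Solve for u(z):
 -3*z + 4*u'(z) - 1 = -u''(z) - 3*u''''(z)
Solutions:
 u(z) = C1 + C4*exp(-z) + 3*z^2/8 + z/16 + (C2*sin(sqrt(39)*z/6) + C3*cos(sqrt(39)*z/6))*exp(z/2)


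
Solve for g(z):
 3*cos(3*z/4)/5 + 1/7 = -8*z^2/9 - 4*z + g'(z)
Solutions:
 g(z) = C1 + 8*z^3/27 + 2*z^2 + z/7 + 4*sin(3*z/4)/5


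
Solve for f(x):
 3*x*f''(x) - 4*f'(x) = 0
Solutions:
 f(x) = C1 + C2*x^(7/3)


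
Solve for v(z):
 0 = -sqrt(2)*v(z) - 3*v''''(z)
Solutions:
 v(z) = (C1*sin(2^(5/8)*3^(3/4)*z/6) + C2*cos(2^(5/8)*3^(3/4)*z/6))*exp(-2^(5/8)*3^(3/4)*z/6) + (C3*sin(2^(5/8)*3^(3/4)*z/6) + C4*cos(2^(5/8)*3^(3/4)*z/6))*exp(2^(5/8)*3^(3/4)*z/6)


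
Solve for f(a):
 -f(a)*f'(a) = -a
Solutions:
 f(a) = -sqrt(C1 + a^2)
 f(a) = sqrt(C1 + a^2)


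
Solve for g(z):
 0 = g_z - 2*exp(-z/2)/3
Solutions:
 g(z) = C1 - 4*exp(-z/2)/3


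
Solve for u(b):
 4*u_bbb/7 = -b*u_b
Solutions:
 u(b) = C1 + Integral(C2*airyai(-14^(1/3)*b/2) + C3*airybi(-14^(1/3)*b/2), b)


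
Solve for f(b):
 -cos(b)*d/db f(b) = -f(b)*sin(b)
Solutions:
 f(b) = C1/cos(b)


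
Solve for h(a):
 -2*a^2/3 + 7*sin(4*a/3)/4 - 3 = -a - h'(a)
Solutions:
 h(a) = C1 + 2*a^3/9 - a^2/2 + 3*a + 21*cos(4*a/3)/16


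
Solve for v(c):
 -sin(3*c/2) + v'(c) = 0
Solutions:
 v(c) = C1 - 2*cos(3*c/2)/3


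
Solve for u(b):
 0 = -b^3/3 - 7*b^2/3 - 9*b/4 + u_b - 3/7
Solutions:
 u(b) = C1 + b^4/12 + 7*b^3/9 + 9*b^2/8 + 3*b/7


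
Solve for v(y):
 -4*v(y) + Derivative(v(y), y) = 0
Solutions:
 v(y) = C1*exp(4*y)
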